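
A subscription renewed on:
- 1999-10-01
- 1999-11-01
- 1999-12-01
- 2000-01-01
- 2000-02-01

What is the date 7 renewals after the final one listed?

2000-09-01

Each date is the 1st; the gaps (31, 30, 31, 31) track the month lengths.
The rule is the 1st of each month.
Next: March 2000 → 2000-03-01.
Next: April 2000 → 2000-04-01.
May 2000: 2000-05-01.
June 2000: 2000-06-01.
Next: July 2000 → 2000-07-01.
August 2000: 2000-08-01.
September 2000: 2000-09-01.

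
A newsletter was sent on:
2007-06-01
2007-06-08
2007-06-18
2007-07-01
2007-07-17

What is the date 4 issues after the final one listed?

Gaps: 7, 10, 13, 16 days — each gap is 3 larger than the previous one.
Next gap: 19 days. 2007-07-17 + 19 days = 2007-08-05.
Next gap: 22 days. 2007-08-05 + 22 days = 2007-08-27.
Next gap: 25 days. 2007-08-27 + 25 days = 2007-09-21.
Next gap: 28 days. 2007-09-21 + 28 days = 2007-10-19.

2007-10-19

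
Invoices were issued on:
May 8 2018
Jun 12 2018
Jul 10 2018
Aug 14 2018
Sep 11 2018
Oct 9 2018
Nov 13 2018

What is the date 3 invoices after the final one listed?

All dates are Tuesdays, 35, 28, 35, 28, 28, 35 days apart.
Specifically, the 2nd Tuesday of each month.
December 2018 — 2nd Tuesday is Dec 11 2018.
January 2019 — 2nd Tuesday is Jan 8 2019.
February 2019 — 2nd Tuesday is Feb 12 2019.

Feb 12 2019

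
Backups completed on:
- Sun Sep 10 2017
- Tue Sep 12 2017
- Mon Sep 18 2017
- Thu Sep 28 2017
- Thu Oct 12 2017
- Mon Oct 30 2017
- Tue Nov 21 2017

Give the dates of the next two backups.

Sun Dec 17 2017, Tue Jan 16 2018

Intervals are 2, 6, 10, 14, 18, 22 days — an arithmetic progression with common difference 4.
Next gap: 26 days. Tue Nov 21 2017 + 26 days = Sun Dec 17 2017.
Next gap: 30 days. Sun Dec 17 2017 + 30 days = Tue Jan 16 2018.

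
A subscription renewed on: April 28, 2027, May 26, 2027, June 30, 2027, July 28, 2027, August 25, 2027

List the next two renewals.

September 29, 2027; October 27, 2027

Every date is a Wednesday; gaps 28, 35, 28, 28 days.
Each is the last Wednesday of its month (at least one falls on the 29th or later, ruling out '4th Wednesday').
Last Wednesday of September 2027: September 29, 2027.
Last Wednesday of October 2027: October 27, 2027.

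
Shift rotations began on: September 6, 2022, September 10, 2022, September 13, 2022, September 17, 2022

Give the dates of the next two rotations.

September 20, 2022; September 24, 2022

The gap pattern 4, 3, 4 repeats every 2 events.
These are the Tuesdays and Saturdays of each week.
The following Tuesday is September 20, 2022.
Next Saturday: September 24, 2022.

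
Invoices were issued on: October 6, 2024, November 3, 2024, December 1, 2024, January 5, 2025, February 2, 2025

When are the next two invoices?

These are Sundays at 28- or 35-day spacing (28, 28, 35, 28).
The pattern: 1st Sunday of the month.
1st Sunday of March 2025: March 2, 2025.
April 2025 — 1st Sunday is April 6, 2025.

March 2, 2025; April 6, 2025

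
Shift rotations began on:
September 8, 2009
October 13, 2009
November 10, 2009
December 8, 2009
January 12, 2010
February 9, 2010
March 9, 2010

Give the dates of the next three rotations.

April 13, 2010; May 11, 2010; June 8, 2010

Gaps: 35, 28, 28, 35, 28, 28 days — a mix of 28 and 35. Every date is a Tuesday.
Each is the 2nd Tuesday of its month.
April 2010 — 2nd Tuesday is April 13, 2010.
May 2010 — 2nd Tuesday is May 11, 2010.
2nd Tuesday of June 2010: June 8, 2010.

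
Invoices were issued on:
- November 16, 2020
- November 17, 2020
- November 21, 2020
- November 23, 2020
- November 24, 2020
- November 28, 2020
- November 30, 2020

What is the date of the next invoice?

Gaps: 1, 4, 2, 1, 4, 2 days — not constant, but cyclic with period 3.
The events fall on every Monday, Tuesday and Saturday.
The following Tuesday is December 1, 2020.

December 1, 2020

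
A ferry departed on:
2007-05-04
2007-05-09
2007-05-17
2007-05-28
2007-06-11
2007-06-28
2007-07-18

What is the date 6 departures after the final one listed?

Intervals are 5, 8, 11, 14, 17, 20 days — an arithmetic progression with common difference 3.
Next gap: 23 days. 2007-07-18 + 23 days = 2007-08-10.
Next gap: 26 days. 2007-08-10 + 26 days = 2007-09-05.
Next gap: 29 days. 2007-09-05 + 29 days = 2007-10-04.
Next gap: 32 days. 2007-10-04 + 32 days = 2007-11-05.
Next gap: 35 days. 2007-11-05 + 35 days = 2007-12-10.
Next gap: 38 days. 2007-12-10 + 38 days = 2008-01-17.

2008-01-17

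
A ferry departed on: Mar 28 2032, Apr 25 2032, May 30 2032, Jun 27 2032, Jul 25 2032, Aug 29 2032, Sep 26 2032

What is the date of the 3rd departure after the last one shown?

Dec 26 2032

These are Sundays with 28, 35, 28, 28, 35, 28-day gaps.
Each is the final Sunday of its month — May 30 2032 is past the 28th, so '4th Sunday' doesn't fit.
Last Sunday of October 2032: Oct 31 2032.
Last Sunday of November 2032: Nov 28 2032.
Last Sunday of December 2032: Dec 26 2032.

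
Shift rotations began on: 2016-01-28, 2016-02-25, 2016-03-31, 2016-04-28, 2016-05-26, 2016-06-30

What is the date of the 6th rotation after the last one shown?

2016-12-29

All Thursdays; the gaps (28, 35, 28, 28, 35) vary with month length.
This is the last Thursday of each month.
Last Thursday of July 2016: 2016-07-28.
Last Thursday of August 2016: 2016-08-25.
Last Thursday of September 2016: 2016-09-29.
Last Thursday of October 2016: 2016-10-27.
Last Thursday of November 2016: 2016-11-24.
Last Thursday of December 2016: 2016-12-29.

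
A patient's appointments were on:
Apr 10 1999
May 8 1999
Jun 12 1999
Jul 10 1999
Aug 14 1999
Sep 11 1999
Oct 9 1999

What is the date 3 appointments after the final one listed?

Jan 8 2000

These are Saturdays at 28- or 35-day spacing (28, 35, 28, 35, 28, 28).
The pattern: 2nd Saturday of the month.
November 1999 — 2nd Saturday is Nov 13 1999.
2nd Saturday of December 1999: Dec 11 1999.
2nd Saturday of January 2000: Jan 8 2000.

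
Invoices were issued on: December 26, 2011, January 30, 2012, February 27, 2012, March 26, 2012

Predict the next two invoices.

Every date is a Monday; gaps 35, 28, 28 days.
Each is the last Monday of its month (at least one falls on the 29th or later, ruling out '4th Monday').
Last Monday of April 2012: April 30, 2012.
May 2012 ends with Monday May 28, 2012.

April 30, 2012; May 28, 2012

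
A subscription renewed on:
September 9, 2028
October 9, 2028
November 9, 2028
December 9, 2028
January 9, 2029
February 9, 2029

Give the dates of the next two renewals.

March 9, 2029; April 9, 2029

Each date is the 9th; the gaps (30, 31, 30, 31, 31) track the month lengths.
The rule is the 9th of each month.
Next: March 2029 → March 9, 2029.
Next: April 2029 → April 9, 2029.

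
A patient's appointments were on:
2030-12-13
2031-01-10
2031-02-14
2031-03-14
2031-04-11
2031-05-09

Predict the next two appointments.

All dates are Fridays, 28, 35, 28, 28, 28 days apart.
Specifically, the 2nd Friday of each month.
2nd Friday of June 2031: 2031-06-13.
2nd Friday of July 2031: 2031-07-11.

2031-06-13, 2031-07-11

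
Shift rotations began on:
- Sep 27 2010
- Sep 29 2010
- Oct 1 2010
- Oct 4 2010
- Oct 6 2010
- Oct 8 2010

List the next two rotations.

Oct 11 2010, Oct 13 2010

The gap pattern 2, 2, 3, 2, 2 repeats every 3 events.
These are the Mondays, Wednesdays and Fridays of each week.
Next Monday: Oct 11 2010.
The following Wednesday is Oct 13 2010.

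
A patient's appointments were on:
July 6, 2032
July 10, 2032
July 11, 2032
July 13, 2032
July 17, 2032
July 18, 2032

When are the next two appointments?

July 20, 2032; July 24, 2032

Every event lands on a Tuesday or Saturday or Sunday (gaps cycle 4, 1, 2, 4, 1).
So the schedule is: every Tuesday, Saturday and Sunday.
The following Tuesday is July 20, 2032.
Next Saturday: July 24, 2032.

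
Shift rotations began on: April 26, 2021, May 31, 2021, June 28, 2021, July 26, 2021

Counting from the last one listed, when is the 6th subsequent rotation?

Every date is a Monday; gaps 35, 28, 28 days.
Each is the last Monday of its month (at least one falls on the 29th or later, ruling out '4th Monday').
August 2021 ends with Monday August 30, 2021.
September 2021 ends with Monday September 27, 2021.
Last Monday of October 2021: October 25, 2021.
November 2021 ends with Monday November 29, 2021.
Last Monday of December 2021: December 27, 2021.
Last Monday of January 2022: January 31, 2022.

January 31, 2022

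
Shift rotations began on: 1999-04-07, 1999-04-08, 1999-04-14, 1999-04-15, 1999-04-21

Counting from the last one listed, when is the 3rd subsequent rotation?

1999-04-29

Every event lands on a Wednesday or Thursday (gaps cycle 1, 6, 1, 6).
So the schedule is: every Wednesday and Thursday.
The following Thursday is 1999-04-22.
The following Wednesday is 1999-04-28.
Next Thursday: 1999-04-29.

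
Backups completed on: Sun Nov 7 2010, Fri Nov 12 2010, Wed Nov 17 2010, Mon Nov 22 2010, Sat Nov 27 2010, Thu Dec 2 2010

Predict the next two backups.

The spacing is 5, 5, 5, 5, 5 days — always 5 days.
Thu Dec 2 2010 + 5 days = Tue Dec 7 2010.
Tue Dec 7 2010 + 5 days = Sun Dec 12 2010.

Tue Dec 7 2010, Sun Dec 12 2010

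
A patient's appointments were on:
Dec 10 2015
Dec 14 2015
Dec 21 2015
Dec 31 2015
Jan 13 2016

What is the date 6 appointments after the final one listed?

Intervals are 4, 7, 10, 13 days — an arithmetic progression with common difference 3.
Next gap: 16 days. Jan 13 2016 + 16 days = Jan 29 2016.
Next gap: 19 days. Jan 29 2016 + 19 days = Feb 17 2016.
Next gap: 22 days. Feb 17 2016 + 22 days = Mar 10 2016.
Next gap: 25 days. Mar 10 2016 + 25 days = Apr 4 2016.
Next gap: 28 days. Apr 4 2016 + 28 days = May 2 2016.
Next gap: 31 days. May 2 2016 + 31 days = Jun 2 2016.

Jun 2 2016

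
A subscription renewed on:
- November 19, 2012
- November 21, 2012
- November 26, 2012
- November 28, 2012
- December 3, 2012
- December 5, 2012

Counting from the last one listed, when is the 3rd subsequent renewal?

December 17, 2012

Every event lands on a Monday or Wednesday (gaps cycle 2, 5, 2, 5, 2).
So the schedule is: every Monday and Wednesday.
The following Monday is December 10, 2012.
The following Wednesday is December 12, 2012.
The following Monday is December 17, 2012.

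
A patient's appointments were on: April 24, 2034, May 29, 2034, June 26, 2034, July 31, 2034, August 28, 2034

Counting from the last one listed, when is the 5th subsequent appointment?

January 29, 2035

All Mondays; the gaps (35, 28, 35, 28) vary with month length.
This is the last Monday of each month.
Last Monday of September 2034: September 25, 2034.
Last Monday of October 2034: October 30, 2034.
November 2034 ends with Monday November 27, 2034.
December 2034 ends with Monday December 25, 2034.
Last Monday of January 2035: January 29, 2035.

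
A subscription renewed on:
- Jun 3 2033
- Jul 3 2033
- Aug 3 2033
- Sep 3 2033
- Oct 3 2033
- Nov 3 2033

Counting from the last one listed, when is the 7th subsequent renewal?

Each date is the 3rd; the gaps (30, 31, 31, 30, 31) track the month lengths.
The rule is the 3rd of each month.
December 2033: Dec 3 2033.
Next: January 2034 → Jan 3 2034.
February 2034: Feb 3 2034.
Next: March 2034 → Mar 3 2034.
April 2034: Apr 3 2034.
Next: May 2034 → May 3 2034.
Next: June 2034 → Jun 3 2034.

Jun 3 2034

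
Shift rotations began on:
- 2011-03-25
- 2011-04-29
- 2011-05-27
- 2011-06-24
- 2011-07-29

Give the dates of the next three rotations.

2011-08-26, 2011-09-30, 2011-10-28

These are Fridays with 35, 28, 28, 35-day gaps.
Each is the final Friday of its month — 2011-04-29 is past the 28th, so '4th Friday' doesn't fit.
Last Friday of August 2011: 2011-08-26.
Last Friday of September 2011: 2011-09-30.
Last Friday of October 2011: 2011-10-28.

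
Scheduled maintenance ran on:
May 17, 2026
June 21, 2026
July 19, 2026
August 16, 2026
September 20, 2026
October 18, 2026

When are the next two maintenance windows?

November 15, 2026; December 20, 2026

These are Sundays at 28- or 35-day spacing (35, 28, 28, 35, 28).
The pattern: 3rd Sunday of the month.
November 2026 — 3rd Sunday is November 15, 2026.
3rd Sunday of December 2026: December 20, 2026.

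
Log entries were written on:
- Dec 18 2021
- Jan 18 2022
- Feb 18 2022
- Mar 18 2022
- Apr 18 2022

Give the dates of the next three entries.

The day-of-month is always 18 (31, 31, 28, 31 days between events).
So this recurs on the 18th of each month.
Next: May 2022 → May 18 2022.
June 2022: Jun 18 2022.
July 2022: Jul 18 2022.

May 18 2022, Jun 18 2022, Jul 18 2022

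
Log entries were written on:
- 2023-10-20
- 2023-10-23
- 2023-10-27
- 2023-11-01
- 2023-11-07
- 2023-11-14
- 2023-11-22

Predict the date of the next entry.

Intervals are 3, 4, 5, 6, 7, 8 days — an arithmetic progression with common difference 1.
Next gap: 9 days. 2023-11-22 + 9 days = 2023-12-01.

2023-12-01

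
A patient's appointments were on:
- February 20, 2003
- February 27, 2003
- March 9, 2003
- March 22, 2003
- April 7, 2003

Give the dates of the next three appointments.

The spacing grows by 3 each time: 7, 10, 13, 16 days.
Next gap: 19 days. April 7, 2003 + 19 days = April 26, 2003.
Next gap: 22 days. April 26, 2003 + 22 days = May 18, 2003.
Next gap: 25 days. May 18, 2003 + 25 days = June 12, 2003.

April 26, 2003; May 18, 2003; June 12, 2003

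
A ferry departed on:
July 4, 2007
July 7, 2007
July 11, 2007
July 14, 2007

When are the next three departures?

The gap pattern 3, 4, 3 repeats every 2 events.
These are the Wednesdays and Saturdays of each week.
Next Wednesday: July 18, 2007.
Next Saturday: July 21, 2007.
The following Wednesday is July 25, 2007.

July 18, 2007; July 21, 2007; July 25, 2007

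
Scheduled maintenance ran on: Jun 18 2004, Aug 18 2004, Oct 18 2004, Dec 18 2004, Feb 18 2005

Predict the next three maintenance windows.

Apr 18 2005, Jun 18 2005, Aug 18 2005

The day-of-month is always 18 (61, 61, 61, 62 days between events).
So this recurs on the 18th of every 2 months.
Next: April 2005 → Apr 18 2005.
June 2005: Jun 18 2005.
Next: August 2005 → Aug 18 2005.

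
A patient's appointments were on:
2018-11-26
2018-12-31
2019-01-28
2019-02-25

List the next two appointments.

These are Mondays with 35, 28, 28-day gaps.
Each is the final Monday of its month — 2018-12-31 is past the 28th, so '4th Monday' doesn't fit.
March 2019 ends with Monday 2019-03-25.
April 2019 ends with Monday 2019-04-29.

2019-03-25, 2019-04-29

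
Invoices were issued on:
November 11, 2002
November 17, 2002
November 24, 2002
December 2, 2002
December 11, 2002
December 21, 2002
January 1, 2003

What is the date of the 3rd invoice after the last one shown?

The spacing grows by 1 each time: 6, 7, 8, 9, 10, 11 days.
Next gap: 12 days. January 1, 2003 + 12 days = January 13, 2003.
Next gap: 13 days. January 13, 2003 + 13 days = January 26, 2003.
Next gap: 14 days. January 26, 2003 + 14 days = February 9, 2003.

February 9, 2003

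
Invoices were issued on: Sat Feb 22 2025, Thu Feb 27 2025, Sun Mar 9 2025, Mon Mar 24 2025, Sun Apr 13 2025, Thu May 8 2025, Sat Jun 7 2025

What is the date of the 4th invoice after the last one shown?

The spacing grows by 5 each time: 5, 10, 15, 20, 25, 30 days.
Next gap: 35 days. Sat Jun 7 2025 + 35 days = Sat Jul 12 2025.
Next gap: 40 days. Sat Jul 12 2025 + 40 days = Thu Aug 21 2025.
Next gap: 45 days. Thu Aug 21 2025 + 45 days = Sun Oct 5 2025.
Next gap: 50 days. Sun Oct 5 2025 + 50 days = Mon Nov 24 2025.

Mon Nov 24 2025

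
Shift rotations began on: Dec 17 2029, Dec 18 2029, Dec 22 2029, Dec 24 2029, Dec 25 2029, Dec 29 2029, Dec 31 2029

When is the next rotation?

The gap pattern 1, 4, 2, 1, 4, 2 repeats every 3 events.
These are the Mondays, Tuesdays and Saturdays of each week.
Next Tuesday: Jan 1 2030.

Jan 1 2030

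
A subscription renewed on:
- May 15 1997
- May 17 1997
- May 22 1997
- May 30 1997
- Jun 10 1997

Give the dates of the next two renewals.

Intervals are 2, 5, 8, 11 days — an arithmetic progression with common difference 3.
Next gap: 14 days. Jun 10 1997 + 14 days = Jun 24 1997.
Next gap: 17 days. Jun 24 1997 + 17 days = Jul 11 1997.

Jun 24 1997, Jul 11 1997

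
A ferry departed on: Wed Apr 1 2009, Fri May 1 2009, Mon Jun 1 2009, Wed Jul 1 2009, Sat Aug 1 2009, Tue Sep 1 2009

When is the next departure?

Thu Oct 1 2009

Gaps: 30, 31, 30, 31, 31 days — not constant. Every event is on the 1st of the month.
Pattern: the 1st of each month.
Next: October 2009 → Thu Oct 1 2009.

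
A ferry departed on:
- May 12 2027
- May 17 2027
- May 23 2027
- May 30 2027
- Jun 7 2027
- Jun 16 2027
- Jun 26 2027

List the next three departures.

Jul 7 2027, Jul 19 2027, Aug 1 2027

Intervals are 5, 6, 7, 8, 9, 10 days — an arithmetic progression with common difference 1.
Next gap: 11 days. Jun 26 2027 + 11 days = Jul 7 2027.
Next gap: 12 days. Jul 7 2027 + 12 days = Jul 19 2027.
Next gap: 13 days. Jul 19 2027 + 13 days = Aug 1 2027.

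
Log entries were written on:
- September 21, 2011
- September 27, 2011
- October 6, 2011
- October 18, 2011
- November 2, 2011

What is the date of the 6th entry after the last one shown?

The spacing grows by 3 each time: 6, 9, 12, 15 days.
Next gap: 18 days. November 2, 2011 + 18 days = November 20, 2011.
Next gap: 21 days. November 20, 2011 + 21 days = December 11, 2011.
Next gap: 24 days. December 11, 2011 + 24 days = January 4, 2012.
Next gap: 27 days. January 4, 2012 + 27 days = January 31, 2012.
Next gap: 30 days. January 31, 2012 + 30 days = March 1, 2012.
Next gap: 33 days. March 1, 2012 + 33 days = April 3, 2012.

April 3, 2012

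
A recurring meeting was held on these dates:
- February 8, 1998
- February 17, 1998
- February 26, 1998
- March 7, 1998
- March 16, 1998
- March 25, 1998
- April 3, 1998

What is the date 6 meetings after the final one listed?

Every event comes 9 days after the last (9, 9, 9, 9, 9, 9).
April 3, 1998 + 9 days = April 12, 1998.
April 12, 1998 + 9 days = April 21, 1998.
April 21, 1998 + 9 days = April 30, 1998.
April 30, 1998 + 9 days = May 9, 1998.
May 9, 1998 + 9 days = May 18, 1998.
May 18, 1998 + 9 days = May 27, 1998.

May 27, 1998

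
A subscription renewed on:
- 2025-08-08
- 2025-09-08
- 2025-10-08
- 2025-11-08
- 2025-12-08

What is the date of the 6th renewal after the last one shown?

2026-06-08

The day-of-month is always 8 (31, 30, 31, 30 days between events).
So this recurs on the 8th of each month.
January 2026: 2026-01-08.
February 2026: 2026-02-08.
March 2026: 2026-03-08.
April 2026: 2026-04-08.
May 2026: 2026-05-08.
Next: June 2026 → 2026-06-08.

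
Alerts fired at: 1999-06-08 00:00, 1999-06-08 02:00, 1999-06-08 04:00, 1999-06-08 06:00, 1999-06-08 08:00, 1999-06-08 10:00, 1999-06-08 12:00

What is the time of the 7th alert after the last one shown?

1999-06-09 02:00

The interval is a steady 2 hours (2, 2, 2, 2, 2, 2).
1999-06-08 12:00 + 2 h = 1999-06-08 14:00.
1999-06-08 14:00 + 2 h = 1999-06-08 16:00.
1999-06-08 16:00 + 2 h = 1999-06-08 18:00.
1999-06-08 18:00 + 2 h = 1999-06-08 20:00.
1999-06-08 20:00 + 2 h = 1999-06-08 22:00.
1999-06-08 22:00 + 2 h = 1999-06-09 00:00.
1999-06-09 00:00 + 2 h = 1999-06-09 02:00.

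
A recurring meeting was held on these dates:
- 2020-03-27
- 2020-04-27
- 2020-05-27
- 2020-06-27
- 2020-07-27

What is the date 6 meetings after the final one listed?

2021-01-27

The day-of-month is always 27 (31, 30, 31, 30 days between events).
So this recurs on the 27th of each month.
August 2020: 2020-08-27.
Next: September 2020 → 2020-09-27.
Next: October 2020 → 2020-10-27.
November 2020: 2020-11-27.
December 2020: 2020-12-27.
Next: January 2021 → 2021-01-27.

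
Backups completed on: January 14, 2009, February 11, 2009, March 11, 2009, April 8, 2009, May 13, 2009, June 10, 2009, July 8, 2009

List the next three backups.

All dates are Wednesdays, 28, 28, 28, 35, 28, 28 days apart.
Specifically, the 2nd Wednesday of each month.
August 2009 — 2nd Wednesday is August 12, 2009.
2nd Wednesday of September 2009: September 9, 2009.
2nd Wednesday of October 2009: October 14, 2009.

August 12, 2009; September 9, 2009; October 14, 2009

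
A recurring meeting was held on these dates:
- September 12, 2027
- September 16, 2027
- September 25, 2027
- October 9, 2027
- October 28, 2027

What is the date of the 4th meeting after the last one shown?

March 2, 2028

Intervals are 4, 9, 14, 19 days — an arithmetic progression with common difference 5.
Next gap: 24 days. October 28, 2027 + 24 days = November 21, 2027.
Next gap: 29 days. November 21, 2027 + 29 days = December 20, 2027.
Next gap: 34 days. December 20, 2027 + 34 days = January 23, 2028.
Next gap: 39 days. January 23, 2028 + 39 days = March 2, 2028.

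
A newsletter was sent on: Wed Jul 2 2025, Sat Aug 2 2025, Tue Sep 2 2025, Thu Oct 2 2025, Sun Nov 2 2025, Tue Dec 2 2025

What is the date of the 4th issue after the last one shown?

Thu Apr 2 2026

The day-of-month is always 2 (31, 31, 30, 31, 30 days between events).
So this recurs on the 2nd of each month.
January 2026: Fri Jan 2 2026.
February 2026: Mon Feb 2 2026.
Next: March 2026 → Mon Mar 2 2026.
Next: April 2026 → Thu Apr 2 2026.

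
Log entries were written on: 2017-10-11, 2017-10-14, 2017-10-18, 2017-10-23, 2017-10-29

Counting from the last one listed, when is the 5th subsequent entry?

2017-12-13

Gaps: 3, 4, 5, 6 days — each gap is 1 larger than the previous one.
Next gap: 7 days. 2017-10-29 + 7 days = 2017-11-05.
Next gap: 8 days. 2017-11-05 + 8 days = 2017-11-13.
Next gap: 9 days. 2017-11-13 + 9 days = 2017-11-22.
Next gap: 10 days. 2017-11-22 + 10 days = 2017-12-02.
Next gap: 11 days. 2017-12-02 + 11 days = 2017-12-13.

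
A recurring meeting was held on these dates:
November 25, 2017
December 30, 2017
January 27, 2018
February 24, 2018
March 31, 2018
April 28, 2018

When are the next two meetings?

May 26, 2018; June 30, 2018

These are Saturdays with 35, 28, 28, 35, 28-day gaps.
Each is the final Saturday of its month — December 30, 2017 is past the 28th, so '4th Saturday' doesn't fit.
May 2018 ends with Saturday May 26, 2018.
June 2018 ends with Saturday June 30, 2018.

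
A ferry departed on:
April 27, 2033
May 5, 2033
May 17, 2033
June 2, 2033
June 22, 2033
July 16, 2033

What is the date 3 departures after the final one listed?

Intervals are 8, 12, 16, 20, 24 days — an arithmetic progression with common difference 4.
Next gap: 28 days. July 16, 2033 + 28 days = August 13, 2033.
Next gap: 32 days. August 13, 2033 + 32 days = September 14, 2033.
Next gap: 36 days. September 14, 2033 + 36 days = October 20, 2033.

October 20, 2033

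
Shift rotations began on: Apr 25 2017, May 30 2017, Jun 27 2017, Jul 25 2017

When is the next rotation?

Aug 29 2017

Every date is a Tuesday; gaps 35, 28, 28 days.
Each is the last Tuesday of its month (at least one falls on the 29th or later, ruling out '4th Tuesday').
August 2017 ends with Tuesday Aug 29 2017.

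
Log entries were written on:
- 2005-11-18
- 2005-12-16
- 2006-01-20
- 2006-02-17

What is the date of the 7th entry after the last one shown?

2006-09-15

Gaps: 28, 35, 28 days — a mix of 28 and 35. Every date is a Friday.
Each is the 3rd Friday of its month.
March 2006 — 3rd Friday is 2006-03-17.
3rd Friday of April 2006: 2006-04-21.
3rd Friday of May 2006: 2006-05-19.
3rd Friday of June 2006: 2006-06-16.
3rd Friday of July 2006: 2006-07-21.
August 2006 — 3rd Friday is 2006-08-18.
3rd Friday of September 2006: 2006-09-15.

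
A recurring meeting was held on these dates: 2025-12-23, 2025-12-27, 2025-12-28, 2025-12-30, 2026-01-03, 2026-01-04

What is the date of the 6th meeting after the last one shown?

Every event lands on a Tuesday or Saturday or Sunday (gaps cycle 4, 1, 2, 4, 1).
So the schedule is: every Tuesday, Saturday and Sunday.
The following Tuesday is 2026-01-06.
The following Saturday is 2026-01-10.
Next Sunday: 2026-01-11.
Next Tuesday: 2026-01-13.
Next Saturday: 2026-01-17.
Next Sunday: 2026-01-18.

2026-01-18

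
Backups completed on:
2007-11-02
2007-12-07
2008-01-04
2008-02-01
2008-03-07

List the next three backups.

2008-04-04, 2008-05-02, 2008-06-06

All dates are Fridays, 35, 28, 28, 35 days apart.
Specifically, the 1st Friday of each month.
1st Friday of April 2008: 2008-04-04.
May 2008 — 1st Friday is 2008-05-02.
1st Friday of June 2008: 2008-06-06.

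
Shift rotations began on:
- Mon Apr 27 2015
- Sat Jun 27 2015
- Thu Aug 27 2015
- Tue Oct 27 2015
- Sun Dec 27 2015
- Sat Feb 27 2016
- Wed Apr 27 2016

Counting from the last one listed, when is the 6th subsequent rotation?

The day-of-month is always 27 (61, 61, 61, 61, 62, 60 days between events).
So this recurs on the 27th of every 2 months.
June 2016: Mon Jun 27 2016.
August 2016: Sat Aug 27 2016.
October 2016: Thu Oct 27 2016.
Next: December 2016 → Tue Dec 27 2016.
February 2017: Mon Feb 27 2017.
April 2017: Thu Apr 27 2017.

Thu Apr 27 2017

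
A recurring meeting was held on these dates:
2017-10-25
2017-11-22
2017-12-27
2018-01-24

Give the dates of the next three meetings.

2018-02-28, 2018-03-28, 2018-04-25

Gaps: 28, 35, 28 days — a mix of 28 and 35. Every date is a Wednesday.
Each is the 4th Wednesday of its month.
February 2018 — 4th Wednesday is 2018-02-28.
March 2018 — 4th Wednesday is 2018-03-28.
4th Wednesday of April 2018: 2018-04-25.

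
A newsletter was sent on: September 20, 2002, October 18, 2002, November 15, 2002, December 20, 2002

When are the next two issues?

January 17, 2003; February 21, 2003

Gaps: 28, 28, 35 days — a mix of 28 and 35. Every date is a Friday.
Each is the 3rd Friday of its month.
January 2003 — 3rd Friday is January 17, 2003.
3rd Friday of February 2003: February 21, 2003.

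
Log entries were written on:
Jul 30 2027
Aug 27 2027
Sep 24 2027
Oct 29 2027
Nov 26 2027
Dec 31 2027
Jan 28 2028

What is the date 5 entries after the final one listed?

Jun 30 2028

All Fridays; the gaps (28, 28, 35, 28, 35, 28) vary with month length.
This is the last Friday of each month.
Last Friday of February 2028: Feb 25 2028.
Last Friday of March 2028: Mar 31 2028.
Last Friday of April 2028: Apr 28 2028.
May 2028 ends with Friday May 26 2028.
June 2028 ends with Friday Jun 30 2028.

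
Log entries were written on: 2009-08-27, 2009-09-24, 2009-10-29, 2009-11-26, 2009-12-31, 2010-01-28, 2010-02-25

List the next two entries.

All Thursdays; the gaps (28, 35, 28, 35, 28, 28) vary with month length.
This is the last Thursday of each month.
March 2010 ends with Thursday 2010-03-25.
April 2010 ends with Thursday 2010-04-29.

2010-03-25, 2010-04-29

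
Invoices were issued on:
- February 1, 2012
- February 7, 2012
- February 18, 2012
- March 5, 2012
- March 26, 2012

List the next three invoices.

The spacing grows by 5 each time: 6, 11, 16, 21 days.
Next gap: 26 days. March 26, 2012 + 26 days = April 21, 2012.
Next gap: 31 days. April 21, 2012 + 31 days = May 22, 2012.
Next gap: 36 days. May 22, 2012 + 36 days = June 27, 2012.

April 21, 2012; May 22, 2012; June 27, 2012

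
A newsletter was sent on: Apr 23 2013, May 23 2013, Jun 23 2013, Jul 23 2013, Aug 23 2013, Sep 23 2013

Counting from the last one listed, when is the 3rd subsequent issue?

Dec 23 2013

Each date is the 23rd; the gaps (30, 31, 30, 31, 31) track the month lengths.
The rule is the 23rd of each month.
October 2013: Oct 23 2013.
November 2013: Nov 23 2013.
Next: December 2013 → Dec 23 2013.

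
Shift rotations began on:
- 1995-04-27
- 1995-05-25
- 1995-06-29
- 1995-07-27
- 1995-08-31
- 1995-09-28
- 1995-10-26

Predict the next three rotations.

1995-11-30, 1995-12-28, 1996-01-25

All Thursdays; the gaps (28, 35, 28, 35, 28, 28) vary with month length.
This is the last Thursday of each month.
Last Thursday of November 1995: 1995-11-30.
Last Thursday of December 1995: 1995-12-28.
Last Thursday of January 1996: 1996-01-25.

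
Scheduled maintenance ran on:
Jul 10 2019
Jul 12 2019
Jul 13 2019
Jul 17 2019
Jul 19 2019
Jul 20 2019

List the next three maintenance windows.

Jul 24 2019, Jul 26 2019, Jul 27 2019

The gap pattern 2, 1, 4, 2, 1 repeats every 3 events.
These are the Wednesdays, Fridays and Saturdays of each week.
The following Wednesday is Jul 24 2019.
Next Friday: Jul 26 2019.
Next Saturday: Jul 27 2019.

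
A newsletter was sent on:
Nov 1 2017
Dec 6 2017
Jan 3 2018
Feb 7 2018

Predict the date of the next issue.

Mar 7 2018

Gaps: 35, 28, 35 days — a mix of 28 and 35. Every date is a Wednesday.
Each is the 1st Wednesday of its month.
March 2018 — 1st Wednesday is Mar 7 2018.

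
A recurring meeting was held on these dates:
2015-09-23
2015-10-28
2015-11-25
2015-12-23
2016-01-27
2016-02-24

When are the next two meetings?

2016-03-23, 2016-04-27

Gaps: 35, 28, 28, 35, 28 days — a mix of 28 and 35. Every date is a Wednesday.
Each is the 4th Wednesday of its month.
March 2016 — 4th Wednesday is 2016-03-23.
4th Wednesday of April 2016: 2016-04-27.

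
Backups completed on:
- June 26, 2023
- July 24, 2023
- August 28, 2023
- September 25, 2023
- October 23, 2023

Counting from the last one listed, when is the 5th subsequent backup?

Gaps: 28, 35, 28, 28 days — a mix of 28 and 35. Every date is a Monday.
Each is the 4th Monday of its month.
November 2023 — 4th Monday is November 27, 2023.
December 2023 — 4th Monday is December 25, 2023.
January 2024 — 4th Monday is January 22, 2024.
4th Monday of February 2024: February 26, 2024.
March 2024 — 4th Monday is March 25, 2024.

March 25, 2024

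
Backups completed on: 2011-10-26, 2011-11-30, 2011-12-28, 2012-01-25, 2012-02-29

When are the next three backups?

Every date is a Wednesday; gaps 35, 28, 28, 35 days.
Each is the last Wednesday of its month (at least one falls on the 29th or later, ruling out '4th Wednesday').
March 2012 ends with Wednesday 2012-03-28.
Last Wednesday of April 2012: 2012-04-25.
May 2012 ends with Wednesday 2012-05-30.

2012-03-28, 2012-04-25, 2012-05-30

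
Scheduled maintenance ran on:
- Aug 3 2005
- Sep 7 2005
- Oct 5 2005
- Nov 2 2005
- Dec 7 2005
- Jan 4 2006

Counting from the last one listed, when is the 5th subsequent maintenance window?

Jun 7 2006

Gaps: 35, 28, 28, 35, 28 days — a mix of 28 and 35. Every date is a Wednesday.
Each is the 1st Wednesday of its month.
1st Wednesday of February 2006: Feb 1 2006.
1st Wednesday of March 2006: Mar 1 2006.
1st Wednesday of April 2006: Apr 5 2006.
May 2006 — 1st Wednesday is May 3 2006.
June 2006 — 1st Wednesday is Jun 7 2006.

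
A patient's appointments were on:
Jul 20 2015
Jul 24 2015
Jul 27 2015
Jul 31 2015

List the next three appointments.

Aug 3 2015, Aug 7 2015, Aug 10 2015

Every event lands on a Monday or Friday (gaps cycle 4, 3, 4).
So the schedule is: every Monday and Friday.
Next Monday: Aug 3 2015.
Next Friday: Aug 7 2015.
Next Monday: Aug 10 2015.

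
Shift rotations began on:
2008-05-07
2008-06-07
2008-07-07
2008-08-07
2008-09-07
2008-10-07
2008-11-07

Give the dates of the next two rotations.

2008-12-07, 2009-01-07

Each date is the 7th; the gaps (31, 30, 31, 31, 30, 31) track the month lengths.
The rule is the 7th of each month.
Next: December 2008 → 2008-12-07.
Next: January 2009 → 2009-01-07.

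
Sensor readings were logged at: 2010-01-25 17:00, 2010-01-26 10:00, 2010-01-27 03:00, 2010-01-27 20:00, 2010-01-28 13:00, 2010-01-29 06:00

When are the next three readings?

Gaps: 17, 17, 17, 17, 17 hours — each event is 17 hours after the previous one.
2010-01-29 06:00 + 17 h = 2010-01-29 23:00.
2010-01-29 23:00 + 17 h = 2010-01-30 16:00.
2010-01-30 16:00 + 17 h = 2010-01-31 09:00.

2010-01-29 23:00, 2010-01-30 16:00, 2010-01-31 09:00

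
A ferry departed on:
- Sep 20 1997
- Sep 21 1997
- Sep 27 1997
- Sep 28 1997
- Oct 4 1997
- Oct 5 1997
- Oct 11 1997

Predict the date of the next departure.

Oct 12 1997

Gaps: 1, 6, 1, 6, 1, 6 days — not constant, but cyclic with period 2.
The events fall on every Saturday and Sunday.
Next Sunday: Oct 12 1997.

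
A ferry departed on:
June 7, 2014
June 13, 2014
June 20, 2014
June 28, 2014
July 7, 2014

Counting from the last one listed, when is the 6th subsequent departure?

Intervals are 6, 7, 8, 9 days — an arithmetic progression with common difference 1.
Next gap: 10 days. July 7, 2014 + 10 days = July 17, 2014.
Next gap: 11 days. July 17, 2014 + 11 days = July 28, 2014.
Next gap: 12 days. July 28, 2014 + 12 days = August 9, 2014.
Next gap: 13 days. August 9, 2014 + 13 days = August 22, 2014.
Next gap: 14 days. August 22, 2014 + 14 days = September 5, 2014.
Next gap: 15 days. September 5, 2014 + 15 days = September 20, 2014.

September 20, 2014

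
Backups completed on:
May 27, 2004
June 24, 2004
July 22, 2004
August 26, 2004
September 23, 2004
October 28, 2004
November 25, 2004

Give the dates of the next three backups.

Gaps: 28, 28, 35, 28, 35, 28 days — a mix of 28 and 35. Every date is a Thursday.
Each is the 4th Thursday of its month.
4th Thursday of December 2004: December 23, 2004.
4th Thursday of January 2005: January 27, 2005.
4th Thursday of February 2005: February 24, 2005.

December 23, 2004; January 27, 2005; February 24, 2005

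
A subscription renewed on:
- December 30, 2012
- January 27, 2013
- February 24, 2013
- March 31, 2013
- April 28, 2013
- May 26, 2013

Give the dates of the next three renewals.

These are Sundays with 28, 28, 35, 28, 28-day gaps.
Each is the final Sunday of its month — December 30, 2012 is past the 28th, so '4th Sunday' doesn't fit.
Last Sunday of June 2013: June 30, 2013.
Last Sunday of July 2013: July 28, 2013.
Last Sunday of August 2013: August 25, 2013.

June 30, 2013; July 28, 2013; August 25, 2013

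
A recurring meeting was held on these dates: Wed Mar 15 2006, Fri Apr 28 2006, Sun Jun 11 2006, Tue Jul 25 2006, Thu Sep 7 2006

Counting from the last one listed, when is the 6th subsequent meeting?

Tue May 29 2007

Every event comes 44 days after the last (44, 44, 44, 44).
Thu Sep 7 2006 + 44 days = Sat Oct 21 2006.
Sat Oct 21 2006 + 44 days = Mon Dec 4 2006.
Mon Dec 4 2006 + 44 days = Wed Jan 17 2007.
Wed Jan 17 2007 + 44 days = Fri Mar 2 2007.
Fri Mar 2 2007 + 44 days = Sun Apr 15 2007.
Sun Apr 15 2007 + 44 days = Tue May 29 2007.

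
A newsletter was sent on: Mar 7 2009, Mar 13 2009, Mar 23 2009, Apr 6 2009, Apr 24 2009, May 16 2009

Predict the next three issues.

The spacing grows by 4 each time: 6, 10, 14, 18, 22 days.
Next gap: 26 days. May 16 2009 + 26 days = Jun 11 2009.
Next gap: 30 days. Jun 11 2009 + 30 days = Jul 11 2009.
Next gap: 34 days. Jul 11 2009 + 34 days = Aug 14 2009.

Jun 11 2009, Jul 11 2009, Aug 14 2009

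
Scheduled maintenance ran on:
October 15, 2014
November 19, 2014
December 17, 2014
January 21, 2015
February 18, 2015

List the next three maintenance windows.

All dates are Wednesdays, 35, 28, 35, 28 days apart.
Specifically, the 3rd Wednesday of each month.
3rd Wednesday of March 2015: March 18, 2015.
April 2015 — 3rd Wednesday is April 15, 2015.
3rd Wednesday of May 2015: May 20, 2015.

March 18, 2015; April 15, 2015; May 20, 2015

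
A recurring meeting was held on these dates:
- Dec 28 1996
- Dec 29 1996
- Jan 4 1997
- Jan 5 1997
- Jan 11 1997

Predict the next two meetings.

Jan 12 1997, Jan 18 1997

Every event lands on a Saturday or Sunday (gaps cycle 1, 6, 1, 6).
So the schedule is: every Saturday and Sunday.
The following Sunday is Jan 12 1997.
Next Saturday: Jan 18 1997.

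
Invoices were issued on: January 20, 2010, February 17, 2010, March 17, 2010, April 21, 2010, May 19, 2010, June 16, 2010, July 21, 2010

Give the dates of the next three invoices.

Gaps: 28, 28, 35, 28, 28, 35 days — a mix of 28 and 35. Every date is a Wednesday.
Each is the 3rd Wednesday of its month.
August 2010 — 3rd Wednesday is August 18, 2010.
3rd Wednesday of September 2010: September 15, 2010.
October 2010 — 3rd Wednesday is October 20, 2010.

August 18, 2010; September 15, 2010; October 20, 2010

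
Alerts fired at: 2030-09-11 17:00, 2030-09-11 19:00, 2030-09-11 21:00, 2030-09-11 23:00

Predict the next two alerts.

The interval is a steady 2 hours (2, 2, 2).
2030-09-11 23:00 + 2 h = 2030-09-12 01:00.
2030-09-12 01:00 + 2 h = 2030-09-12 03:00.

2030-09-12 01:00, 2030-09-12 03:00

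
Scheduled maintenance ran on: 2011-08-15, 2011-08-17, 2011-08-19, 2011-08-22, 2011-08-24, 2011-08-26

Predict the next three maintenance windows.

Gaps: 2, 2, 3, 2, 2 days — not constant, but cyclic with period 3.
The events fall on every Monday, Wednesday and Friday.
The following Monday is 2011-08-29.
The following Wednesday is 2011-08-31.
Next Friday: 2011-09-02.

2011-08-29, 2011-08-31, 2011-09-02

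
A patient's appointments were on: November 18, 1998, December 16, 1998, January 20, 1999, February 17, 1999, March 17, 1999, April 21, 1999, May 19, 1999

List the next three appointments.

All dates are Wednesdays, 28, 35, 28, 28, 35, 28 days apart.
Specifically, the 3rd Wednesday of each month.
3rd Wednesday of June 1999: June 16, 1999.
July 1999 — 3rd Wednesday is July 21, 1999.
3rd Wednesday of August 1999: August 18, 1999.

June 16, 1999; July 21, 1999; August 18, 1999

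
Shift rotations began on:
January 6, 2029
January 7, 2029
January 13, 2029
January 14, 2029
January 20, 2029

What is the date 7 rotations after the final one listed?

The gap pattern 1, 6, 1, 6 repeats every 2 events.
These are the Saturdays and Sundays of each week.
Next Sunday: January 21, 2029.
The following Saturday is January 27, 2029.
Next Sunday: January 28, 2029.
The following Saturday is February 3, 2029.
Next Sunday: February 4, 2029.
The following Saturday is February 10, 2029.
The following Sunday is February 11, 2029.

February 11, 2029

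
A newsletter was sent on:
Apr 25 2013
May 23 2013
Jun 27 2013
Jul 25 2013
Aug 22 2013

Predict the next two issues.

Sep 26 2013, Oct 24 2013

All dates are Thursdays, 28, 35, 28, 28 days apart.
Specifically, the 4th Thursday of each month.
September 2013 — 4th Thursday is Sep 26 2013.
4th Thursday of October 2013: Oct 24 2013.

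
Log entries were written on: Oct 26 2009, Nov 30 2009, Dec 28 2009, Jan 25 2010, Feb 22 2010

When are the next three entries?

Mar 29 2010, Apr 26 2010, May 31 2010

Every date is a Monday; gaps 35, 28, 28, 28 days.
Each is the last Monday of its month (at least one falls on the 29th or later, ruling out '4th Monday').
March 2010 ends with Monday Mar 29 2010.
April 2010 ends with Monday Apr 26 2010.
May 2010 ends with Monday May 31 2010.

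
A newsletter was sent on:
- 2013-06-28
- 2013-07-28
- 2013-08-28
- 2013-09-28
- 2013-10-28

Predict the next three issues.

2013-11-28, 2013-12-28, 2014-01-28

The day-of-month is always 28 (30, 31, 31, 30 days between events).
So this recurs on the 28th of each month.
November 2013: 2013-11-28.
Next: December 2013 → 2013-12-28.
Next: January 2014 → 2014-01-28.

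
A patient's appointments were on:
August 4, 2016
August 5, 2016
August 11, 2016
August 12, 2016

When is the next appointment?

Gaps: 1, 6, 1 days — not constant, but cyclic with period 2.
The events fall on every Thursday and Friday.
The following Thursday is August 18, 2016.

August 18, 2016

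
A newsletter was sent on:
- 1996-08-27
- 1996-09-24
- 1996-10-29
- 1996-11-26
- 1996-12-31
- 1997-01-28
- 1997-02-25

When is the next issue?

1997-03-25

Every date is a Tuesday; gaps 28, 35, 28, 35, 28, 28 days.
Each is the last Tuesday of its month (at least one falls on the 29th or later, ruling out '4th Tuesday').
Last Tuesday of March 1997: 1997-03-25.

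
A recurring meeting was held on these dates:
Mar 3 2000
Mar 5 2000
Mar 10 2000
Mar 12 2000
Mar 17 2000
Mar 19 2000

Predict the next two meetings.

Every event lands on a Friday or Sunday (gaps cycle 2, 5, 2, 5, 2).
So the schedule is: every Friday and Sunday.
Next Friday: Mar 24 2000.
The following Sunday is Mar 26 2000.

Mar 24 2000, Mar 26 2000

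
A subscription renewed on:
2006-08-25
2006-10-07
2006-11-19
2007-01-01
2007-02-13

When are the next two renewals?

2007-03-28, 2007-05-10

The spacing is 43, 43, 43, 43 days — always 43 days.
2007-02-13 + 43 days = 2007-03-28.
2007-03-28 + 43 days = 2007-05-10.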